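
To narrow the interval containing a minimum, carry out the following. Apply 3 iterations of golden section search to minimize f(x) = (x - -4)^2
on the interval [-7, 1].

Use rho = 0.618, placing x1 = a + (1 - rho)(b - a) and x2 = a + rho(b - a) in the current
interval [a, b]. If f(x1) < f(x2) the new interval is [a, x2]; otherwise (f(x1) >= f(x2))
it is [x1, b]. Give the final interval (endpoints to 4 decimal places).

Golden section search for min of f(x) = (x - -4)^2 on [-7, 1].
Each step: x1 = a + (1 - rho)(b - a), x2 = a + rho(b - a); if f(x1) < f(x2) keep [a, x2], otherwise keep [x1, b].
Step 1: [-7.0000, 1.0000], x1=-3.9440 (f=0.0031), x2=-2.0560 (f=3.7791); f(x1) < f(x2) => keep [-7.0000, -2.0560]
Step 2: [-7.0000, -2.0560], x1=-5.1114 (f=1.2352), x2=-3.9446 (f=0.0031); f(x1) > f(x2) => keep [-5.1114, -2.0560]
Step 3: [-5.1114, -2.0560], x1=-3.9442 (f=0.0031), x2=-3.2232 (f=0.6035); f(x1) < f(x2) => keep [-5.1114, -3.2232]
Final interval: [-5.1114, -3.2232]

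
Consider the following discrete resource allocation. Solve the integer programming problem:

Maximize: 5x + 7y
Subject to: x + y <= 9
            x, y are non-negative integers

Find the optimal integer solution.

Objective: 5x + 7y, constraint: x + y <= 9
Coefficient of y is 7 > coefficient of x is 5, so allocate the entire budget to y.
Optimal: x = 0, y = 9, value = 63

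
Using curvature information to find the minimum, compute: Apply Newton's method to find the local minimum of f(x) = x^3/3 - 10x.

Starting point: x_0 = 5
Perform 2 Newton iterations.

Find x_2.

f(x) = x^3/3 - 10x
f'(x) = x^2 - 10, f''(x) = 2x
Newton update: x_{n+1} = x_n - (x_n^2 - 10)/(2*x_n)
Step 1: x_0 = 5, f'=15, f''=10, x_1 = 7/2
Step 2: x_1 = 7/2, f'=9/4, f''=7, x_2 = 89/28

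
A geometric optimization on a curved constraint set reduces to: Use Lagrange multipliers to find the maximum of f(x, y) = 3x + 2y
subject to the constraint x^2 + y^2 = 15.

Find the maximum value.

Set up Lagrange conditions: grad f = lambda * grad g
  3 = 2*lambda*x
  2 = 2*lambda*y
From these: x/y = 3/2, so x = 3t, y = 2t for some t.
Substitute into constraint: (3t)^2 + (2t)^2 = 15
  t^2 * 13 = 15
  t = sqrt(15/13)
Maximum = 3*x + 2*y = (3^2 + 2^2)*t = 13 * sqrt(15/13) = sqrt(195)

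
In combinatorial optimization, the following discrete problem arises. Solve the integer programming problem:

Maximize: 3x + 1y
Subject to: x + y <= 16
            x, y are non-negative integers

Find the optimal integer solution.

Objective: 3x + 1y, constraint: x + y <= 16
Coefficient of x is 3 >= coefficient of y is 1, so allocate the entire budget to x.
Optimal: x = 16, y = 0, value = 48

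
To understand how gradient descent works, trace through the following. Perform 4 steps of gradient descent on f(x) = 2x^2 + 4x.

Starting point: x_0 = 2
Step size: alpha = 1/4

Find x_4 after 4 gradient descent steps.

f(x) = 2x^2 + 4x, f'(x) = 4x + (4)
Step 1: f'(2) = 12, x_1 = 2 - 1/4 * 12 = -1
Step 2: f'(-1) = 0, x_2 = -1 - 1/4 * 0 = -1
Step 3: f'(-1) = 0, x_3 = -1 - 1/4 * 0 = -1
Step 4: f'(-1) = 0, x_4 = -1 - 1/4 * 0 = -1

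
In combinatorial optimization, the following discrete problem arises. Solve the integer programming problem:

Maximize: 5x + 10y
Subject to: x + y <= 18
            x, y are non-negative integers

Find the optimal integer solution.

Objective: 5x + 10y, constraint: x + y <= 18
Coefficient of y is 10 > coefficient of x is 5, so allocate the entire budget to y.
Optimal: x = 0, y = 18, value = 180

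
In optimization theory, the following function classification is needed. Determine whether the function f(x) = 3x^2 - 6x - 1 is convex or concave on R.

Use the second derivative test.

f(x) = 3x^2 - 6x - 1
f'(x) = 6x - 6
f''(x) = 6
Since f''(x) = 6 > 0 for all x, f is convex on R.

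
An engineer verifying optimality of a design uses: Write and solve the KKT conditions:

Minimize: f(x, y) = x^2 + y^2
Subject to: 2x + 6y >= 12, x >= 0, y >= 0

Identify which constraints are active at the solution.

KKT conditions for min x^2 + y^2 s.t. 2x + 6y >= 12, x >= 0, y >= 0:
Stationarity: 2x = mu*2 + mu_x, 2y = mu*6 + mu_y, with mu, mu_x, mu_y >= 0
Complementary slackness: mu*(2x + 6y - 12) = 0, mu_x*x = 0, mu_y*y = 0
(0, 0) is infeasible (2*0 + 6*0 < 12), so if mu = 0 stationarity would force x = mu_x/2 >= 0, y = mu_y/2 >= 0 with mu_x*x = mu_y*y = 0, i.e. x = y = 0: contradiction. Hence mu > 0 and 2x + 6y = 12 is active.
Try x > 0, y > 0 (so mu_x = mu_y = 0): x = 2*mu/2, y = 6*mu/2
Substitute: 2*(2*mu/2) + 6*(6*mu/2) = 12
  mu*40/2 = 12 => mu = 3/5
x* = 3/5 > 0, y* = 9/5 > 0, consistent with mu_x = mu_y = 0.
f is convex and the constraints are linear, so this KKT point is the global minimum.
f* = 18/5
Active constraints: 2x + 6y >= 12 (holds with equality, mu = 3/5 > 0); x >= 0 and y >= 0 are inactive (mu_x = mu_y = 0).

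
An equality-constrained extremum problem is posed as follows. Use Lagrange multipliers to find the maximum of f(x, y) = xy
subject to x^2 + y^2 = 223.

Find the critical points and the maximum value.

Lagrange conditions: y = 2*lambda*x and x = 2*lambda*y
If x = 0 then y = 0, violating the constraint, so x, y != 0.
Dividing: y/x = x/y => x^2 = y^2 => y = x or y = -x
Constraint: 2x^2 = 223 => x^2 = 223/2 => x = +/-sqrt(223/2)
Critical points: (sqrt(223/2), sqrt(223/2)), (-sqrt(223/2), -sqrt(223/2)), (sqrt(223/2), -sqrt(223/2)), (-sqrt(223/2), sqrt(223/2))
  y = x:  xy = x^2 = 223/2  at (sqrt(223/2), sqrt(223/2)) and (-sqrt(223/2), -sqrt(223/2))
  y = -x: xy = -x^2 = -223/2 at (sqrt(223/2), -sqrt(223/2)) and (-sqrt(223/2), sqrt(223/2))
Maximum xy = 223/2 at (sqrt(223/2), sqrt(223/2)) and (-sqrt(223/2), -sqrt(223/2))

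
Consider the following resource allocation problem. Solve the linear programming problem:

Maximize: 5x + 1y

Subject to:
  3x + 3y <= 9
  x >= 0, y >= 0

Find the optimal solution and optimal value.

The feasible region has vertices at [(0, 0), (3, 0), (0, 3)].
Checking objective 5x + 1y at each vertex:
  (0, 0): 5*0 + 1*0 = 0
  (3, 0): 5*3 + 1*0 = 15
  (0, 3): 5*0 + 1*3 = 3
Maximum is 15 at (3, 0).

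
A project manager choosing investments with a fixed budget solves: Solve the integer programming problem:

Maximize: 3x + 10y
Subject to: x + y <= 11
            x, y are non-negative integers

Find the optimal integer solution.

Objective: 3x + 10y, constraint: x + y <= 11
Coefficient of y is 10 > coefficient of x is 3, so allocate the entire budget to y.
Optimal: x = 0, y = 11, value = 110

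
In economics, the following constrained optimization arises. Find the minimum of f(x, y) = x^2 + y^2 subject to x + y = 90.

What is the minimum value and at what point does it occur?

Substitute y = 90 - x into f(x,y) = x^2 + y^2:
g(x) = x^2 + (90 - x)^2 = 2x^2 - 180x + 8100
g'(x) = 4x - 180 = 0  =>  x = 45
y = 90 - 45 = 45
Minimum value = 45^2 + 45^2 = 4050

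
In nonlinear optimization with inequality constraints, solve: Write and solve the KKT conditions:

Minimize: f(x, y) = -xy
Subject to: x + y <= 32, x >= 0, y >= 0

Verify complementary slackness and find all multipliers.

Problem: min -xy s.t. x + y <= 32 (multiplier lambda), x >= 0 (mu_x), y >= 0 (mu_y)
KKT stationarity: -y + lambda - mu_x = 0, -x + lambda - mu_y = 0, with lambda, mu_x, mu_y >= 0
Complementary slackness: lambda*(x + y - 32) = 0, mu_x*x = 0, mu_y*y = 0
If lambda = 0: y = -mu_x <= 0 and x = -mu_y <= 0 force x = y = 0 with f = 0; but x = y = 16 is feasible with f = -256 < 0, so this is not the minimum. Hence lambda > 0 and x + y = 32.
Try x > 0, y > 0 (so mu_x = mu_y = 0): y = lambda, x = lambda => x = y = lambda
x + y = 32 => 2*lambda = 32 => lambda = 16
x* = y* = 16 > 0, consistent with mu_x = mu_y = 0.
(Any feasible point with x = 0 or y = 0 has f = 0 > -256, so the minimum is not on those boundaries.)
min(-xy) = -256 (i.e. max xy = 256)
Multipliers: lambda = 16, mu_x = 0, mu_y = 0
Complementary slackness: lambda*(x + y - 32) = 16*(16 + 16 - 32) = 0, mu_x*x = 0*16 = 0, mu_y*y = 0*16 = 0. Satisfied.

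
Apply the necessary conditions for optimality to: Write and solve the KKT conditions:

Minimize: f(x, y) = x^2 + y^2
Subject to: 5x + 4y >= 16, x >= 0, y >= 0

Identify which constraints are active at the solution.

KKT conditions for min x^2 + y^2 s.t. 5x + 4y >= 16, x >= 0, y >= 0:
Stationarity: 2x = mu*5 + mu_x, 2y = mu*4 + mu_y, with mu, mu_x, mu_y >= 0
Complementary slackness: mu*(5x + 4y - 16) = 0, mu_x*x = 0, mu_y*y = 0
(0, 0) is infeasible (5*0 + 4*0 < 16), so if mu = 0 stationarity would force x = mu_x/2 >= 0, y = mu_y/2 >= 0 with mu_x*x = mu_y*y = 0, i.e. x = y = 0: contradiction. Hence mu > 0 and 5x + 4y = 16 is active.
Try x > 0, y > 0 (so mu_x = mu_y = 0): x = 5*mu/2, y = 4*mu/2
Substitute: 5*(5*mu/2) + 4*(4*mu/2) = 16
  mu*41/2 = 16 => mu = 32/41
x* = 80/41 > 0, y* = 64/41 > 0, consistent with mu_x = mu_y = 0.
f is convex and the constraints are linear, so this KKT point is the global minimum.
f* = 256/41
Active constraints: 5x + 4y >= 16 (holds with equality, mu = 32/41 > 0); x >= 0 and y >= 0 are inactive (mu_x = mu_y = 0).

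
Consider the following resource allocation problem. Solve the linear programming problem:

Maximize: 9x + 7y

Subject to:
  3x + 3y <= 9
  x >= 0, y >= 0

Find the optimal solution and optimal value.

The feasible region has vertices at [(0, 0), (3, 0), (0, 3)].
Checking objective 9x + 7y at each vertex:
  (0, 0): 9*0 + 7*0 = 0
  (3, 0): 9*3 + 7*0 = 27
  (0, 3): 9*0 + 7*3 = 21
Maximum is 27 at (3, 0).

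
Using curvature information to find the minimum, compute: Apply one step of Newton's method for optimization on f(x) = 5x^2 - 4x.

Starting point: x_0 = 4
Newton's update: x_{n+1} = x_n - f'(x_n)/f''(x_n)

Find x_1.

f(x) = 5x^2 - 4x
f'(x) = 10x + (-4), f''(x) = 10
Newton step: x_1 = x_0 - f'(x_0)/f''(x_0)
f'(4) = 36
x_1 = 4 - 36/10 = 2/5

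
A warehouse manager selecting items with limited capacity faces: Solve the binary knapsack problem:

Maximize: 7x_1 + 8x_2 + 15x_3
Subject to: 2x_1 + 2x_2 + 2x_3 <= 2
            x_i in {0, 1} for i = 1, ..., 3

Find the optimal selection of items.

Items: item 1 (v=7, w=2), item 2 (v=8, w=2), item 3 (v=15, w=2)
Capacity: 2
Checking all 8 subsets (w = total weight, v = total value):
  {}: w = 0, v = 0
  {1}: w = 2, v = 7
  {2}: w = 2, v = 8
  {3}: w = 2, v = 15
  {1, 2}: w = 4 > 2, infeasible
  {1, 3}: w = 4 > 2, infeasible
  {2, 3}: w = 4 > 2, infeasible
  {1, 2, 3}: w = 6 > 2, infeasible
Best feasible subset: items [3]
Total weight: 2 <= 2, total value: 15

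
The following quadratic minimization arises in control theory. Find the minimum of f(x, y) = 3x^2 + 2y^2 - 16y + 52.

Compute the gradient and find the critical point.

f(x,y) = 3x^2 + 2y^2 - 16y + 52
df/dx = 6x + (0) = 0  =>  x = 0
df/dy = 4y + (-16) = 0  =>  y = 4
f(0, 4) = 3*(0)^2 + 2*(4)^2 + -16*(4) + 52 = 20
Hessian is diagonal with entries 6, 4 > 0, so this is a minimum.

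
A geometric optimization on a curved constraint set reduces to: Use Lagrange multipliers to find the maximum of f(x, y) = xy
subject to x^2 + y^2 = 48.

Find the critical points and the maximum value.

Lagrange conditions: y = 2*lambda*x and x = 2*lambda*y
If x = 0 then y = 0, violating the constraint, so x, y != 0.
Dividing: y/x = x/y => x^2 = y^2 => y = x or y = -x
Constraint: 2x^2 = 48 => x^2 = 24 => x = +/-sqrt(24)
Critical points: (sqrt(24), sqrt(24)), (-sqrt(24), -sqrt(24)), (sqrt(24), -sqrt(24)), (-sqrt(24), sqrt(24))
  y = x:  xy = x^2 = 24  at (sqrt(24), sqrt(24)) and (-sqrt(24), -sqrt(24))
  y = -x: xy = -x^2 = -24 at (sqrt(24), -sqrt(24)) and (-sqrt(24), sqrt(24))
Maximum xy = 24 at (sqrt(24), sqrt(24)) and (-sqrt(24), -sqrt(24))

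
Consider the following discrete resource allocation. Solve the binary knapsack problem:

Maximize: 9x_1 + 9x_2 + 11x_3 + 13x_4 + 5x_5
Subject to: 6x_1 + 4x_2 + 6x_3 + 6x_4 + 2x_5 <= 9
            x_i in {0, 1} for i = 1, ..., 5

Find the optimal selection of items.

Items: item 1 (v=9, w=6), item 2 (v=9, w=4), item 3 (v=11, w=6), item 4 (v=13, w=6), item 5 (v=5, w=2)
Capacity: 9
Checking all 32 subsets (w = total weight, v = total value):
  {}: w = 0, v = 0
  {1}: w = 6, v = 9
  {2}: w = 4, v = 9
  {3}: w = 6, v = 11
  {4}: w = 6, v = 13
  {5}: w = 2, v = 5
  {1, 2}: w = 10 > 9, infeasible
  {1, 3}: w = 12 > 9, infeasible
  {1, 4}: w = 12 > 9, infeasible
  {1, 5}: w = 8, v = 14
  {2, 3}: w = 10 > 9, infeasible
  {2, 4}: w = 10 > 9, infeasible
  {2, 5}: w = 6, v = 14
  {3, 4}: w = 12 > 9, infeasible
  {3, 5}: w = 8, v = 16
  {4, 5}: w = 8, v = 18
  {1, 2, 3}: w = 16 > 9, infeasible
  {1, 2, 4}: w = 16 > 9, infeasible
  {1, 2, 5}: w = 12 > 9, infeasible
  {1, 3, 4}: w = 18 > 9, infeasible
  {1, 3, 5}: w = 14 > 9, infeasible
  {1, 4, 5}: w = 14 > 9, infeasible
  {2, 3, 4}: w = 16 > 9, infeasible
  {2, 3, 5}: w = 12 > 9, infeasible
  {2, 4, 5}: w = 12 > 9, infeasible
  {3, 4, 5}: w = 14 > 9, infeasible
  {1, 2, 3, 4}: w = 22 > 9, infeasible
  {1, 2, 3, 5}: w = 18 > 9, infeasible
  {1, 2, 4, 5}: w = 18 > 9, infeasible
  {1, 3, 4, 5}: w = 20 > 9, infeasible
  {2, 3, 4, 5}: w = 18 > 9, infeasible
  {1, 2, 3, 4, 5}: w = 24 > 9, infeasible
Best feasible subset: items [4, 5]
Total weight: 8 <= 9, total value: 18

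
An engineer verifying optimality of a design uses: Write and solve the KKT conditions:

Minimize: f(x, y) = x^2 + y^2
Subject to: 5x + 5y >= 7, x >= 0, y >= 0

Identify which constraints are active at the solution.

KKT conditions for min x^2 + y^2 s.t. 5x + 5y >= 7, x >= 0, y >= 0:
Stationarity: 2x = mu*5 + mu_x, 2y = mu*5 + mu_y, with mu, mu_x, mu_y >= 0
Complementary slackness: mu*(5x + 5y - 7) = 0, mu_x*x = 0, mu_y*y = 0
(0, 0) is infeasible (5*0 + 5*0 < 7), so if mu = 0 stationarity would force x = mu_x/2 >= 0, y = mu_y/2 >= 0 with mu_x*x = mu_y*y = 0, i.e. x = y = 0: contradiction. Hence mu > 0 and 5x + 5y = 7 is active.
Try x > 0, y > 0 (so mu_x = mu_y = 0): x = 5*mu/2, y = 5*mu/2
Substitute: 5*(5*mu/2) + 5*(5*mu/2) = 7
  mu*50/2 = 7 => mu = 7/25
x* = 7/10 > 0, y* = 7/10 > 0, consistent with mu_x = mu_y = 0.
f is convex and the constraints are linear, so this KKT point is the global minimum.
f* = 49/50
Active constraints: 5x + 5y >= 7 (holds with equality, mu = 7/25 > 0); x >= 0 and y >= 0 are inactive (mu_x = mu_y = 0).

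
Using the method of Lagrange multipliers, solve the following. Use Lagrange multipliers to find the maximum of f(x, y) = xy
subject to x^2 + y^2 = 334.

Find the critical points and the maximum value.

Lagrange conditions: y = 2*lambda*x and x = 2*lambda*y
If x = 0 then y = 0, violating the constraint, so x, y != 0.
Dividing: y/x = x/y => x^2 = y^2 => y = x or y = -x
Constraint: 2x^2 = 334 => x^2 = 167 => x = +/-sqrt(167)
Critical points: (sqrt(167), sqrt(167)), (-sqrt(167), -sqrt(167)), (sqrt(167), -sqrt(167)), (-sqrt(167), sqrt(167))
  y = x:  xy = x^2 = 167  at (sqrt(167), sqrt(167)) and (-sqrt(167), -sqrt(167))
  y = -x: xy = -x^2 = -167 at (sqrt(167), -sqrt(167)) and (-sqrt(167), sqrt(167))
Maximum xy = 167 at (sqrt(167), sqrt(167)) and (-sqrt(167), -sqrt(167))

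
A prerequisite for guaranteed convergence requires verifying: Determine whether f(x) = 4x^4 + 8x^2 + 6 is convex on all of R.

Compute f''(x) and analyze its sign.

f(x) = 4x^4 + 8x^2 + 6
f'(x) = 16x^3 + 16x
f''(x) = 48x^2 + 16
f''(x) = 48x^2 + 16 >= 16 > 0 for all x
Therefore, f is convex on R.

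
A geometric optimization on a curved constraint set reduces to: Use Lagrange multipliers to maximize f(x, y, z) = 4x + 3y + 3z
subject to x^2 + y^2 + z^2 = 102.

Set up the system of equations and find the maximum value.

Lagrange conditions: 4 = 2*lambda*x, 3 = 2*lambda*y, 3 = 2*lambda*z
So x:4 = y:3 = z:3, i.e. x = 4t, y = 3t, z = 3t
Constraint: t^2*(4^2 + 3^2 + 3^2) = 102
  t^2 * 34 = 102  =>  t = sqrt(3)
Maximum = 4*4t + 3*3t + 3*3t = 34*sqrt(3) = sqrt(3468)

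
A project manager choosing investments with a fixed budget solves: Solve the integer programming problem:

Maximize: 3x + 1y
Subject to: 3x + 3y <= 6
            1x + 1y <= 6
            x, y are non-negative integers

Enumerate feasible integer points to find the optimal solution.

Constraint 1: 3x + 3y <= 6
Constraint 2: 1x + 1y <= 6
Feasible x range (need y >= 0): 0 <= x <= min(6/3, 6/1) => x in {0, ..., 2}.
Enumerate feasible integer points row by row (the coefficient of y is 1 > 0, so for each x the largest feasible y gives the best value):
  x = 0: y <= min((6 - 3*0)/3, (6 - 1*0)/1) => y in {0, ..., 2}; best 3*0 + 1*2 = 2
  x = 1: y <= min((6 - 3*1)/3, (6 - 1*1)/1) => y in {0, ..., 1}; best 3*1 + 1*1 = 4
  x = 2: y <= min((6 - 3*2)/3, (6 - 1*2)/1) => y in {0}; best 3*2 + 1*0 = 6
The maximum 3x + 1y = 6 is achieved at x = 2, y = 0.
Check: 3*2 + 3*0 = 6 <= 6 and 1*2 + 1*0 = 2 <= 6.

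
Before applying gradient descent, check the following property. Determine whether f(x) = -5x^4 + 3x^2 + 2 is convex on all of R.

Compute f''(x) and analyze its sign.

f(x) = -5x^4 + 3x^2 + 2
f'(x) = -20x^3 + 6x
f''(x) = -60x^2 + 6
f''(x) = -60x^2 + 6 -> -inf as |x| -> inf
Therefore, f is not globally convex on R.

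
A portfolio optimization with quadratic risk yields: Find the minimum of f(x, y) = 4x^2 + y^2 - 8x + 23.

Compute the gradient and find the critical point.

f(x,y) = 4x^2 + y^2 - 8x + 23
df/dx = 8x + (-8) = 0  =>  x = 1
df/dy = 2y + (0) = 0  =>  y = 0
f(1, 0) = 4*(1)^2 + 1*(0)^2 + -8*(1) + 23 = 19
Hessian is diagonal with entries 8, 2 > 0, so this is a minimum.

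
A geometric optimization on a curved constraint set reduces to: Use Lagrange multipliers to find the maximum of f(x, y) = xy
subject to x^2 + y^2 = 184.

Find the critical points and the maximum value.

Lagrange conditions: y = 2*lambda*x and x = 2*lambda*y
If x = 0 then y = 0, violating the constraint, so x, y != 0.
Dividing: y/x = x/y => x^2 = y^2 => y = x or y = -x
Constraint: 2x^2 = 184 => x^2 = 92 => x = +/-sqrt(92)
Critical points: (sqrt(92), sqrt(92)), (-sqrt(92), -sqrt(92)), (sqrt(92), -sqrt(92)), (-sqrt(92), sqrt(92))
  y = x:  xy = x^2 = 92  at (sqrt(92), sqrt(92)) and (-sqrt(92), -sqrt(92))
  y = -x: xy = -x^2 = -92 at (sqrt(92), -sqrt(92)) and (-sqrt(92), sqrt(92))
Maximum xy = 92 at (sqrt(92), sqrt(92)) and (-sqrt(92), -sqrt(92))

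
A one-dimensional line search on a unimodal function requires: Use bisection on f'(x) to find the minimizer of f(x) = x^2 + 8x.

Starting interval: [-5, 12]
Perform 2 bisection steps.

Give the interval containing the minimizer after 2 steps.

Finding critical point of f(x) = x^2 + 8x using bisection on f'(x) = 2x + 8.
f'(x) = 0 when x = -4.
Starting interval: [-5, 12]
Step 1: mid = 7/2, f'(mid) = 15, new interval = [-5, 7/2]
Step 2: mid = -3/4, f'(mid) = 13/2, new interval = [-5, -3/4]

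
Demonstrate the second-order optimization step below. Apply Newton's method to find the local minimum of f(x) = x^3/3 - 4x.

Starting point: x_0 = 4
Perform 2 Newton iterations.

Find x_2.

f(x) = x^3/3 - 4x
f'(x) = x^2 - 4, f''(x) = 2x
Newton update: x_{n+1} = x_n - (x_n^2 - 4)/(2*x_n)
Step 1: x_0 = 4, f'=12, f''=8, x_1 = 5/2
Step 2: x_1 = 5/2, f'=9/4, f''=5, x_2 = 41/20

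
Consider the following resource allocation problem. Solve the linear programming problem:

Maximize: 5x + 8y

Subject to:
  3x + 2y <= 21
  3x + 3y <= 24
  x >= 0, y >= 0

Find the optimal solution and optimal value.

Feasible vertices: (0, 0), (0, 8), (5, 3), (7, 0)
Objective 5x + 8y at each:
  (0, 0): 0
  (0, 8): 64
  (5, 3): 49
  (7, 0): 35
Maximum is 64 at (0, 8).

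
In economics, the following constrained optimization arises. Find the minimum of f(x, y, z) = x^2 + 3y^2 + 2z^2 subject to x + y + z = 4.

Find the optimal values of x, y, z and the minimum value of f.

Using Lagrange multipliers on f = x^2 + 3y^2 + 2z^2 with constraint x + y + z = 4:
Conditions: 2*1*x = lambda, 2*3*y = lambda, 2*2*z = lambda
So x = lambda/2, y = lambda/6, z = lambda/4
Substituting into constraint: lambda * (11/12) = 4
lambda = 48/11
x = 24/11, y = 8/11, z = 12/11
Minimum value = 96/11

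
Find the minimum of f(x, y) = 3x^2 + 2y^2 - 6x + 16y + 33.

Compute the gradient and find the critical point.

f(x,y) = 3x^2 + 2y^2 - 6x + 16y + 33
df/dx = 6x + (-6) = 0  =>  x = 1
df/dy = 4y + (16) = 0  =>  y = -4
f(1, -4) = 3*(1)^2 + 2*(-4)^2 + -6*(1) + 16*(-4) + 33 = -2
Hessian is diagonal with entries 6, 4 > 0, so this is a minimum.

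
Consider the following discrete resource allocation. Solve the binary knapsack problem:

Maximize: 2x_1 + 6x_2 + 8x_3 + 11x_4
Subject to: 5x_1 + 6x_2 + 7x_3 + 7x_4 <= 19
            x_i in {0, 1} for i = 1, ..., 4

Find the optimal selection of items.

Items: item 1 (v=2, w=5), item 2 (v=6, w=6), item 3 (v=8, w=7), item 4 (v=11, w=7)
Capacity: 19
Checking all 16 subsets (w = total weight, v = total value):
  {}: w = 0, v = 0
  {1}: w = 5, v = 2
  {2}: w = 6, v = 6
  {3}: w = 7, v = 8
  {4}: w = 7, v = 11
  {1, 2}: w = 11, v = 8
  {1, 3}: w = 12, v = 10
  {1, 4}: w = 12, v = 13
  {2, 3}: w = 13, v = 14
  {2, 4}: w = 13, v = 17
  {3, 4}: w = 14, v = 19
  {1, 2, 3}: w = 18, v = 16
  {1, 2, 4}: w = 18, v = 19
  {1, 3, 4}: w = 19, v = 21
  {2, 3, 4}: w = 20 > 19, infeasible
  {1, 2, 3, 4}: w = 25 > 19, infeasible
Best feasible subset: items [1, 3, 4]
Total weight: 19 <= 19, total value: 21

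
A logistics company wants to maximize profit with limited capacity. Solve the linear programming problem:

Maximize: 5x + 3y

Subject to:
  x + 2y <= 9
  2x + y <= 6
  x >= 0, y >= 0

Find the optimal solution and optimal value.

Feasible vertices: (0, 0), (0, 9/2), (1, 4), (3, 0)
Objective 5x + 3y at each:
  (0, 0): 0
  (0, 9/2): 27/2
  (1, 4): 17
  (3, 0): 15
Maximum is 17 at (1, 4).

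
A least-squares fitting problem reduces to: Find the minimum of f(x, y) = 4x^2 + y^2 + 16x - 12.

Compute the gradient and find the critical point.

f(x,y) = 4x^2 + y^2 + 16x - 12
df/dx = 8x + (16) = 0  =>  x = -2
df/dy = 2y + (0) = 0  =>  y = 0
f(-2, 0) = 4*(-2)^2 + 1*(0)^2 + 16*(-2) + -12 = -28
Hessian is diagonal with entries 8, 2 > 0, so this is a minimum.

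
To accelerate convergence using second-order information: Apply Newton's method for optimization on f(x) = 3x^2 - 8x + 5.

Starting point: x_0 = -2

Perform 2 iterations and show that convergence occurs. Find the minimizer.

f(x) = 3x^2 - 8x + 5, f'(x) = 6x + (-8), f''(x) = 6
Step 1: f'(-2) = -20, x_1 = -2 - -20/6 = 4/3
Step 2: f'(4/3) = 0, x_2 = 4/3 (converged)
Newton's method converges in 1 step for quadratics.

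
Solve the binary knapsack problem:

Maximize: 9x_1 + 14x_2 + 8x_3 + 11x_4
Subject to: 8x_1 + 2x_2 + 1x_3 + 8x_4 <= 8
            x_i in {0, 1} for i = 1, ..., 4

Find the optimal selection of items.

Items: item 1 (v=9, w=8), item 2 (v=14, w=2), item 3 (v=8, w=1), item 4 (v=11, w=8)
Capacity: 8
Checking all 16 subsets (w = total weight, v = total value):
  {}: w = 0, v = 0
  {1}: w = 8, v = 9
  {2}: w = 2, v = 14
  {3}: w = 1, v = 8
  {4}: w = 8, v = 11
  {1, 2}: w = 10 > 8, infeasible
  {1, 3}: w = 9 > 8, infeasible
  {1, 4}: w = 16 > 8, infeasible
  {2, 3}: w = 3, v = 22
  {2, 4}: w = 10 > 8, infeasible
  {3, 4}: w = 9 > 8, infeasible
  {1, 2, 3}: w = 11 > 8, infeasible
  {1, 2, 4}: w = 18 > 8, infeasible
  {1, 3, 4}: w = 17 > 8, infeasible
  {2, 3, 4}: w = 11 > 8, infeasible
  {1, 2, 3, 4}: w = 19 > 8, infeasible
Best feasible subset: items [2, 3]
Total weight: 3 <= 8, total value: 22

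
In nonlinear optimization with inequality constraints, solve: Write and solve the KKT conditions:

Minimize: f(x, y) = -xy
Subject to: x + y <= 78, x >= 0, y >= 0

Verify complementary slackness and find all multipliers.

Problem: min -xy s.t. x + y <= 78 (multiplier lambda), x >= 0 (mu_x), y >= 0 (mu_y)
KKT stationarity: -y + lambda - mu_x = 0, -x + lambda - mu_y = 0, with lambda, mu_x, mu_y >= 0
Complementary slackness: lambda*(x + y - 78) = 0, mu_x*x = 0, mu_y*y = 0
If lambda = 0: y = -mu_x <= 0 and x = -mu_y <= 0 force x = y = 0 with f = 0; but x = y = 39 is feasible with f = -1521 < 0, so this is not the minimum. Hence lambda > 0 and x + y = 78.
Try x > 0, y > 0 (so mu_x = mu_y = 0): y = lambda, x = lambda => x = y = lambda
x + y = 78 => 2*lambda = 78 => lambda = 39
x* = y* = 39 > 0, consistent with mu_x = mu_y = 0.
(Any feasible point with x = 0 or y = 0 has f = 0 > -1521, so the minimum is not on those boundaries.)
min(-xy) = -1521 (i.e. max xy = 1521)
Multipliers: lambda = 39, mu_x = 0, mu_y = 0
Complementary slackness: lambda*(x + y - 78) = 39*(39 + 39 - 78) = 0, mu_x*x = 0*39 = 0, mu_y*y = 0*39 = 0. Satisfied.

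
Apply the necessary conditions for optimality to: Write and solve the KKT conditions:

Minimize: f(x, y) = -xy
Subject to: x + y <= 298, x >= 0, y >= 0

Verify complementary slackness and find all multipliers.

Problem: min -xy s.t. x + y <= 298 (multiplier lambda), x >= 0 (mu_x), y >= 0 (mu_y)
KKT stationarity: -y + lambda - mu_x = 0, -x + lambda - mu_y = 0, with lambda, mu_x, mu_y >= 0
Complementary slackness: lambda*(x + y - 298) = 0, mu_x*x = 0, mu_y*y = 0
If lambda = 0: y = -mu_x <= 0 and x = -mu_y <= 0 force x = y = 0 with f = 0; but x = y = 149 is feasible with f = -22201 < 0, so this is not the minimum. Hence lambda > 0 and x + y = 298.
Try x > 0, y > 0 (so mu_x = mu_y = 0): y = lambda, x = lambda => x = y = lambda
x + y = 298 => 2*lambda = 298 => lambda = 149
x* = y* = 149 > 0, consistent with mu_x = mu_y = 0.
(Any feasible point with x = 0 or y = 0 has f = 0 > -22201, so the minimum is not on those boundaries.)
min(-xy) = -22201 (i.e. max xy = 22201)
Multipliers: lambda = 149, mu_x = 0, mu_y = 0
Complementary slackness: lambda*(x + y - 298) = 149*(149 + 149 - 298) = 0, mu_x*x = 0*149 = 0, mu_y*y = 0*149 = 0. Satisfied.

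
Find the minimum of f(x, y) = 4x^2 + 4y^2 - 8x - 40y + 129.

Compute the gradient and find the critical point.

f(x,y) = 4x^2 + 4y^2 - 8x - 40y + 129
df/dx = 8x + (-8) = 0  =>  x = 1
df/dy = 8y + (-40) = 0  =>  y = 5
f(1, 5) = 4*(1)^2 + 4*(5)^2 + -8*(1) + -40*(5) + 129 = 25
Hessian is diagonal with entries 8, 8 > 0, so this is a minimum.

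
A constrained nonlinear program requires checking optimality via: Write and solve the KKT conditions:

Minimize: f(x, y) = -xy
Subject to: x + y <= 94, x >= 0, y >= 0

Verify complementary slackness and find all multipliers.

Problem: min -xy s.t. x + y <= 94 (multiplier lambda), x >= 0 (mu_x), y >= 0 (mu_y)
KKT stationarity: -y + lambda - mu_x = 0, -x + lambda - mu_y = 0, with lambda, mu_x, mu_y >= 0
Complementary slackness: lambda*(x + y - 94) = 0, mu_x*x = 0, mu_y*y = 0
If lambda = 0: y = -mu_x <= 0 and x = -mu_y <= 0 force x = y = 0 with f = 0; but x = y = 47 is feasible with f = -2209 < 0, so this is not the minimum. Hence lambda > 0 and x + y = 94.
Try x > 0, y > 0 (so mu_x = mu_y = 0): y = lambda, x = lambda => x = y = lambda
x + y = 94 => 2*lambda = 94 => lambda = 47
x* = y* = 47 > 0, consistent with mu_x = mu_y = 0.
(Any feasible point with x = 0 or y = 0 has f = 0 > -2209, so the minimum is not on those boundaries.)
min(-xy) = -2209 (i.e. max xy = 2209)
Multipliers: lambda = 47, mu_x = 0, mu_y = 0
Complementary slackness: lambda*(x + y - 94) = 47*(47 + 47 - 94) = 0, mu_x*x = 0*47 = 0, mu_y*y = 0*47 = 0. Satisfied.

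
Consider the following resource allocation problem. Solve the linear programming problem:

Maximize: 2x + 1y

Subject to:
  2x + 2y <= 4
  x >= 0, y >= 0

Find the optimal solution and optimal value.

The feasible region has vertices at [(0, 0), (2, 0), (0, 2)].
Checking objective 2x + 1y at each vertex:
  (0, 0): 2*0 + 1*0 = 0
  (2, 0): 2*2 + 1*0 = 4
  (0, 2): 2*0 + 1*2 = 2
Maximum is 4 at (2, 0).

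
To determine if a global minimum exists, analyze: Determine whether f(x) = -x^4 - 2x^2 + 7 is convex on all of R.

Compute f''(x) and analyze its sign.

f(x) = -x^4 - 2x^2 + 7
f'(x) = -4x^3 + -4x
f''(x) = -12x^2 + -4
f''(x) = -12x^2 + -4 <= -4 < 0 for all x
Therefore, f is concave on R.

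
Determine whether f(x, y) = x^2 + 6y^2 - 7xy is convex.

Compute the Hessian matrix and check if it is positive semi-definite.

f(x,y) = x^2 + 6y^2 - 7xy
Hessian H = [[2, -7], [-7, 12]]
trace(H) = 14, det(H) = -25
Eigenvalues: (14 +/- sqrt(296)) / 2 = 15.6, -1.602
Since not both eigenvalues positive, f is neither convex nor concave.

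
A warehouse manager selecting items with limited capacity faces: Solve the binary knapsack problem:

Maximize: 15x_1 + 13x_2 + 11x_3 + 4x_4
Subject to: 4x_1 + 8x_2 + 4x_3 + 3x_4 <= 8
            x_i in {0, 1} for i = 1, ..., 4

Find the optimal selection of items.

Items: item 1 (v=15, w=4), item 2 (v=13, w=8), item 3 (v=11, w=4), item 4 (v=4, w=3)
Capacity: 8
Checking all 16 subsets (w = total weight, v = total value):
  {}: w = 0, v = 0
  {1}: w = 4, v = 15
  {2}: w = 8, v = 13
  {3}: w = 4, v = 11
  {4}: w = 3, v = 4
  {1, 2}: w = 12 > 8, infeasible
  {1, 3}: w = 8, v = 26
  {1, 4}: w = 7, v = 19
  {2, 3}: w = 12 > 8, infeasible
  {2, 4}: w = 11 > 8, infeasible
  {3, 4}: w = 7, v = 15
  {1, 2, 3}: w = 16 > 8, infeasible
  {1, 2, 4}: w = 15 > 8, infeasible
  {1, 3, 4}: w = 11 > 8, infeasible
  {2, 3, 4}: w = 15 > 8, infeasible
  {1, 2, 3, 4}: w = 19 > 8, infeasible
Best feasible subset: items [1, 3]
Total weight: 8 <= 8, total value: 26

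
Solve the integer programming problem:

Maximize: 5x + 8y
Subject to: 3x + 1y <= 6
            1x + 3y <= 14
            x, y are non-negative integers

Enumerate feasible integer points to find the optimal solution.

Constraint 1: 3x + 1y <= 6
Constraint 2: 1x + 3y <= 14
Feasible x range (need y >= 0): 0 <= x <= min(6/3, 14/1) => x in {0, ..., 2}.
Enumerate feasible integer points row by row (the coefficient of y is 8 > 0, so for each x the largest feasible y gives the best value):
  x = 0: y <= min((6 - 3*0)/1, (14 - 1*0)/3) => y in {0, ..., 4}; best 5*0 + 8*4 = 32
  x = 1: y <= min((6 - 3*1)/1, (14 - 1*1)/3) => y in {0, ..., 3}; best 5*1 + 8*3 = 29
  x = 2: y <= min((6 - 3*2)/1, (14 - 1*2)/3) => y in {0}; best 5*2 + 8*0 = 10
The maximum 5x + 8y = 32 is achieved at x = 0, y = 4.
Check: 3*0 + 1*4 = 4 <= 6 and 1*0 + 3*4 = 12 <= 14.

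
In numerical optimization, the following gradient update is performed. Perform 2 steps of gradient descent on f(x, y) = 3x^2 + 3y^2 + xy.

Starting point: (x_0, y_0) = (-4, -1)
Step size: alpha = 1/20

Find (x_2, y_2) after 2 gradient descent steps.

f(x,y) = 3x^2 + 3y^2 + xy
grad_x = 6x + 1y, grad_y = 6y + 1x
Step 1: grad = (-25, -10), (-11/4, -1/2)
Step 2: grad = (-17, -23/4), (-19/10, -17/80)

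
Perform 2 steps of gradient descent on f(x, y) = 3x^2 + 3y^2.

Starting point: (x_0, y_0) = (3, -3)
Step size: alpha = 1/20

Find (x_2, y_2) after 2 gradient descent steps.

f(x,y) = 3x^2 + 3y^2
grad_x = 6x + 0y, grad_y = 6y + 0x
Step 1: grad = (18, -18), (21/10, -21/10)
Step 2: grad = (63/5, -63/5), (147/100, -147/100)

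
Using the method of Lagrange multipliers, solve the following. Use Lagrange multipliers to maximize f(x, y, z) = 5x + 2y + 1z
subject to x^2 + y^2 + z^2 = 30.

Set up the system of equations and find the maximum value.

Lagrange conditions: 5 = 2*lambda*x, 2 = 2*lambda*y, 1 = 2*lambda*z
So x:5 = y:2 = z:1, i.e. x = 5t, y = 2t, z = 1t
Constraint: t^2*(5^2 + 2^2 + 1^2) = 30
  t^2 * 30 = 30  =>  t = sqrt(1)
Maximum = 5*5t + 2*2t + 1*1t = 30*sqrt(1) = 30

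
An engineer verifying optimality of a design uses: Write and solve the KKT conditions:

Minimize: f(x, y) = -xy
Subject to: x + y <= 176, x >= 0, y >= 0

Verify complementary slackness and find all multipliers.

Problem: min -xy s.t. x + y <= 176 (multiplier lambda), x >= 0 (mu_x), y >= 0 (mu_y)
KKT stationarity: -y + lambda - mu_x = 0, -x + lambda - mu_y = 0, with lambda, mu_x, mu_y >= 0
Complementary slackness: lambda*(x + y - 176) = 0, mu_x*x = 0, mu_y*y = 0
If lambda = 0: y = -mu_x <= 0 and x = -mu_y <= 0 force x = y = 0 with f = 0; but x = y = 88 is feasible with f = -7744 < 0, so this is not the minimum. Hence lambda > 0 and x + y = 176.
Try x > 0, y > 0 (so mu_x = mu_y = 0): y = lambda, x = lambda => x = y = lambda
x + y = 176 => 2*lambda = 176 => lambda = 88
x* = y* = 88 > 0, consistent with mu_x = mu_y = 0.
(Any feasible point with x = 0 or y = 0 has f = 0 > -7744, so the minimum is not on those boundaries.)
min(-xy) = -7744 (i.e. max xy = 7744)
Multipliers: lambda = 88, mu_x = 0, mu_y = 0
Complementary slackness: lambda*(x + y - 176) = 88*(88 + 88 - 176) = 0, mu_x*x = 0*88 = 0, mu_y*y = 0*88 = 0. Satisfied.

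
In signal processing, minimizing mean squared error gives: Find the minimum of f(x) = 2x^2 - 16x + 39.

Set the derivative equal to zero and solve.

f(x) = 2x^2 - 16x + 39
f'(x) = 4x + (-16) = 0
x = 16/4 = 4
f(4) = 7
Since f''(x) = 4 > 0, this is a minimum.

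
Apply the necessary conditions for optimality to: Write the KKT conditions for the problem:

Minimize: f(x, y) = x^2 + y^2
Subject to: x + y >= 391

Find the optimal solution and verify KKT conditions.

KKT conditions for min x^2 + y^2 s.t. x + y >= 391:
Stationarity: 2x = mu, 2y = mu
So x = y = mu/2.
Complementary slackness: mu*(x + y - 391) = 0
Primal feasibility: x + y >= 391; dual feasibility: mu >= 0
If mu = 0 then x = y = 0, but 0 + 0 < 391 is infeasible, so the constraint is active.
Constraint active: x + y = 2*(mu/2) = 391 => mu = 391
x = y = 391/2, f = 152881/2
Verify: stationarity 2*(391/2) = 391 = mu; primal 391/2 + 391/2 = 391 >= 391; dual mu = 391 >= 0; complementary slackness 391*(391 - 391) = 0. All KKT conditions hold.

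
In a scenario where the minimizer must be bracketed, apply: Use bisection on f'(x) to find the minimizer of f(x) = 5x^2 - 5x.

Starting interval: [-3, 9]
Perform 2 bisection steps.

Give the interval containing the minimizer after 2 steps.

Finding critical point of f(x) = 5x^2 - 5x using bisection on f'(x) = 10x + -5.
f'(x) = 0 when x = 1/2.
Starting interval: [-3, 9]
Step 1: mid = 3, f'(mid) = 25, new interval = [-3, 3]
Step 2: mid = 0, f'(mid) = -5, new interval = [0, 3]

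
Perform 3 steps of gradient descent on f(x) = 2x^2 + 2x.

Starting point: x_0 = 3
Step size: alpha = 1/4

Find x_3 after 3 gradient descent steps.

f(x) = 2x^2 + 2x, f'(x) = 4x + (2)
Step 1: f'(3) = 14, x_1 = 3 - 1/4 * 14 = -1/2
Step 2: f'(-1/2) = 0, x_2 = -1/2 - 1/4 * 0 = -1/2
Step 3: f'(-1/2) = 0, x_3 = -1/2 - 1/4 * 0 = -1/2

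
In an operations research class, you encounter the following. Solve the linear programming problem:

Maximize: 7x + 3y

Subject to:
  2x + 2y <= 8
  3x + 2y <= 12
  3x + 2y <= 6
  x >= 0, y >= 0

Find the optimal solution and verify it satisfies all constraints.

Feasible vertices: (0, 0), (0, 3), (2, 0)
Objective 7x + 3y at each vertex:
  (0, 0): 0
  (0, 3): 9
  (2, 0): 14
Maximum is 14 at (2, 0).
Verify constraints at (x, y) = (2, 0):
  2*2 + 2*0 = 4 <= 8
  3*2 + 2*0 = 6 <= 12
  3*2 + 2*0 = 6 <= 6 (active)
  x = 2 >= 0, y = 0 >= 0. All constraints satisfied.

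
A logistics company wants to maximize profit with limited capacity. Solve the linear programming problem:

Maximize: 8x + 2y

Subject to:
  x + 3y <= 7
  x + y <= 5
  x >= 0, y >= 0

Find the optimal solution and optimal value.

Feasible vertices: (0, 0), (0, 7/3), (4, 1), (5, 0)
Objective 8x + 2y at each:
  (0, 0): 0
  (0, 7/3): 14/3
  (4, 1): 34
  (5, 0): 40
Maximum is 40 at (5, 0).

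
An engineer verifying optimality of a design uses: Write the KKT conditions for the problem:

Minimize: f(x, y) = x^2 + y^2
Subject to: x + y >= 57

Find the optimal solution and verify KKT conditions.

KKT conditions for min x^2 + y^2 s.t. x + y >= 57:
Stationarity: 2x = mu, 2y = mu
So x = y = mu/2.
Complementary slackness: mu*(x + y - 57) = 0
Primal feasibility: x + y >= 57; dual feasibility: mu >= 0
If mu = 0 then x = y = 0, but 0 + 0 < 57 is infeasible, so the constraint is active.
Constraint active: x + y = 2*(mu/2) = 57 => mu = 57
x = y = 57/2, f = 3249/2
Verify: stationarity 2*(57/2) = 57 = mu; primal 57/2 + 57/2 = 57 >= 57; dual mu = 57 >= 0; complementary slackness 57*(57 - 57) = 0. All KKT conditions hold.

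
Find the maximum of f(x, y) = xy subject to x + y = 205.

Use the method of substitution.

Substitute y = 205 - x into f(x,y) = xy:
g(x) = x(205 - x) = 205x - x^2
g'(x) = 205 - 2x = 0  =>  x = 205/2
y = 205 - 205/2 = 205/2
Maximum value = (205/2) * (205/2) = 42025/4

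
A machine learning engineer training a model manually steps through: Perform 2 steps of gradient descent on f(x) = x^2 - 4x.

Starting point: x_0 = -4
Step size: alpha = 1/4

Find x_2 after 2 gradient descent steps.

f(x) = x^2 - 4x, f'(x) = 2x + (-4)
Step 1: f'(-4) = -12, x_1 = -4 - 1/4 * -12 = -1
Step 2: f'(-1) = -6, x_2 = -1 - 1/4 * -6 = 1/2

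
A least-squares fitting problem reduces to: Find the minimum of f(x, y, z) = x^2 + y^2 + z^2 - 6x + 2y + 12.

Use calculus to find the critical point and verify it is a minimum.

f(x,y,z) = x^2 + y^2 + z^2 - 6x + 2y + 12
df/dx = 2x + (-6) = 0 => x = 3
df/dy = 2y + (2) = 0 => y = -1
df/dz = 2z + (0) = 0 => z = 0
f(3,-1,0) = 1*(3)^2 + 1*(-1)^2 + 1*(0)^2 + -6*(3) + 2*(-1) + 12 = 2
Hessian is diagonal with entries 2, 2, 2 > 0, confirmed minimum.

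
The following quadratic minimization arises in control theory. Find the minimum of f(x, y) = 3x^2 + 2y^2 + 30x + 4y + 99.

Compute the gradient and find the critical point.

f(x,y) = 3x^2 + 2y^2 + 30x + 4y + 99
df/dx = 6x + (30) = 0  =>  x = -5
df/dy = 4y + (4) = 0  =>  y = -1
f(-5, -1) = 3*(-5)^2 + 2*(-1)^2 + 30*(-5) + 4*(-1) + 99 = 22
Hessian is diagonal with entries 6, 4 > 0, so this is a minimum.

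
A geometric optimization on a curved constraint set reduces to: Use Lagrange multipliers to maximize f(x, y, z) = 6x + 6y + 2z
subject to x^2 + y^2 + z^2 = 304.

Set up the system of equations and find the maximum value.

Lagrange conditions: 6 = 2*lambda*x, 6 = 2*lambda*y, 2 = 2*lambda*z
So x:6 = y:6 = z:2, i.e. x = 6t, y = 6t, z = 2t
Constraint: t^2*(6^2 + 6^2 + 2^2) = 304
  t^2 * 76 = 304  =>  t = sqrt(4)
Maximum = 6*6t + 6*6t + 2*2t = 76*sqrt(4) = 152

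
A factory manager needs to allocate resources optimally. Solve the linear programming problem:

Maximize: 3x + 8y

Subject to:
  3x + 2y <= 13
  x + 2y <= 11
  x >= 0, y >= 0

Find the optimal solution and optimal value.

Feasible vertices: (0, 0), (0, 11/2), (1, 5), (13/3, 0)
Objective 3x + 8y at each:
  (0, 0): 0
  (0, 11/2): 44
  (1, 5): 43
  (13/3, 0): 13
Maximum is 44 at (0, 11/2).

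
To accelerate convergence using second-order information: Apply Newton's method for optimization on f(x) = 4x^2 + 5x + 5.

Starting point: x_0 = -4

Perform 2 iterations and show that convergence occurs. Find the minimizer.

f(x) = 4x^2 + 5x + 5, f'(x) = 8x + (5), f''(x) = 8
Step 1: f'(-4) = -27, x_1 = -4 - -27/8 = -5/8
Step 2: f'(-5/8) = 0, x_2 = -5/8 (converged)
Newton's method converges in 1 step for quadratics.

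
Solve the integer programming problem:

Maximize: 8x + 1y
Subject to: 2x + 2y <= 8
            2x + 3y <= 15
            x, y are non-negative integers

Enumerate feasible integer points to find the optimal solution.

Constraint 1: 2x + 2y <= 8
Constraint 2: 2x + 3y <= 15
Feasible x range (need y >= 0): 0 <= x <= min(8/2, 15/2) => x in {0, ..., 4}.
Enumerate feasible integer points row by row (the coefficient of y is 1 > 0, so for each x the largest feasible y gives the best value):
  x = 0: y <= min((8 - 2*0)/2, (15 - 2*0)/3) => y in {0, ..., 4}; best 8*0 + 1*4 = 4
  x = 1: y <= min((8 - 2*1)/2, (15 - 2*1)/3) => y in {0, ..., 3}; best 8*1 + 1*3 = 11
  x = 2: y <= min((8 - 2*2)/2, (15 - 2*2)/3) => y in {0, ..., 2}; best 8*2 + 1*2 = 18
  x = 3: y <= min((8 - 2*3)/2, (15 - 2*3)/3) => y in {0, ..., 1}; best 8*3 + 1*1 = 25
  x = 4: y <= min((8 - 2*4)/2, (15 - 2*4)/3) => y in {0}; best 8*4 + 1*0 = 32
The maximum 8x + 1y = 32 is achieved at x = 4, y = 0.
Check: 2*4 + 2*0 = 8 <= 8 and 2*4 + 3*0 = 8 <= 15.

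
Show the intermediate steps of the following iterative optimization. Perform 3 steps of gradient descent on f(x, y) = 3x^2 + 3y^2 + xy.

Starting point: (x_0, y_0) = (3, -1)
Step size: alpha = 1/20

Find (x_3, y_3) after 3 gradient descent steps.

f(x,y) = 3x^2 + 3y^2 + xy
grad_x = 6x + 1y, grad_y = 6y + 1x
Step 1: grad = (17, -3), (43/20, -17/20)
Step 2: grad = (241/20, -59/20), (619/400, -281/400)
Step 3: grad = (3433/400, -1067/400), (8947/8000, -4553/8000)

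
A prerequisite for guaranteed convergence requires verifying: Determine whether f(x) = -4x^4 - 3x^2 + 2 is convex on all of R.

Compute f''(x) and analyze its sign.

f(x) = -4x^4 - 3x^2 + 2
f'(x) = -16x^3 + -6x
f''(x) = -48x^2 + -6
f''(x) = -48x^2 + -6 <= -6 < 0 for all x
Therefore, f is concave on R.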